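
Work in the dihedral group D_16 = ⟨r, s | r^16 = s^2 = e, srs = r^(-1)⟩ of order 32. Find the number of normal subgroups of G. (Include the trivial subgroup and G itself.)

G has 36 subgroups. Checking conjugation-invariance by order — order 1: 1/1 normal; order 2: 1/17 normal; order 4: 1/9 normal; order 8: 1/5 normal; order 16: 3/3 normal; order 32: 1/1 normal.
Total normal subgroups: 8.

8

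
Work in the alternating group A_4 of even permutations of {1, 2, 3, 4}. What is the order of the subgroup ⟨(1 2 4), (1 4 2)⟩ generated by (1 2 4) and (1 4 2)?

3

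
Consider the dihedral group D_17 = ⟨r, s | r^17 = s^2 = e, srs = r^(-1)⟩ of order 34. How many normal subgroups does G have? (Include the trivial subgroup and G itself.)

G has 20 subgroups. Checking conjugation-invariance by order — order 1: 1/1 normal; order 2: 0/17 normal; order 17: 1/1 normal; order 34: 1/1 normal.
Total normal subgroups: 3.

3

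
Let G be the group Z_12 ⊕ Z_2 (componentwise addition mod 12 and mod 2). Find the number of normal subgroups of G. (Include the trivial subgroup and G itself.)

16

G is abelian, so every subgroup is normal.
G has 16 subgroups in total, hence 16 normal subgroups.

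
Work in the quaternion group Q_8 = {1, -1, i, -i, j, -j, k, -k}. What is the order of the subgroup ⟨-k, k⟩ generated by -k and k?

4

|⟨-k⟩| = 4 and |⟨k⟩| = 4, so |H| is a multiple of lcm(4, 4) = 4 and divides |G| = 8.
Closing under the operation: H = {1, -1, k, -k}, so |H| = 4.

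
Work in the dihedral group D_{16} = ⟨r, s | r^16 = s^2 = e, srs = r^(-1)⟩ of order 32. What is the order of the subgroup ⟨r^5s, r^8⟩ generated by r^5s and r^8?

4

|⟨r^5s⟩| = 2 and |⟨r^8⟩| = 2, so |H| is a multiple of lcm(2, 2) = 2 and divides |G| = 32.
Closing under the operation: H = {e, r^8, r^5s, r^13s}, so |H| = 4.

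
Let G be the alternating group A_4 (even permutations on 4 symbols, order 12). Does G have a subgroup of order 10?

No

10 does not divide |G| = 12, so by Lagrange no subgroup of order 10 exists.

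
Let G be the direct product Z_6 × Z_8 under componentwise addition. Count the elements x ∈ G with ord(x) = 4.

4

An element (a,b) has order lcm(ord(a), ord(b)); count pairs with lcm equal to 4.
Enumerating gives 4 such elements.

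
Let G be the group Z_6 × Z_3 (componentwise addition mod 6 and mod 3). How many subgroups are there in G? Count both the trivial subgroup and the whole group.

|G| = 18, so by Lagrange every subgroup order divides 18. Divisors: 1, 2, 3, 6, 9, 18.
Subgroups by order — order 1: 1; order 2: 1; order 3: 4; order 6: 4; order 9: 1; order 18: 1.
Total: 1 + 1 + 4 + 4 + 1 + 1 = 12.

12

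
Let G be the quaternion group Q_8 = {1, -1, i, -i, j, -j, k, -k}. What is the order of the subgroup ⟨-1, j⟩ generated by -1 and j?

4

|⟨-1⟩| = 2 and |⟨j⟩| = 4, so |H| is a multiple of lcm(2, 4) = 4 and divides |G| = 8.
Closing under the operation: H = {1, -1, j, -j}, so |H| = 4.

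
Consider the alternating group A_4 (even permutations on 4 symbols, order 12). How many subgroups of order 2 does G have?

|G| = 12 and 2 | 12, so subgroups of order 2 are possible by Lagrange.
The subgroups of order 2 are: {e, (1 2)(3 4)}; {e, (1 3)(2 4)}; {e, (1 4)(2 3)}.
So G has 3 subgroups of order 2.

3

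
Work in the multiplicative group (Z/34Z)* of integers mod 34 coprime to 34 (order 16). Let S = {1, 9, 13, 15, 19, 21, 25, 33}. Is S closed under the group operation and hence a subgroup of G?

Yes

|S| = 8 divides |G| = 16, consistent with Lagrange.
S contains the identity, every element's inverse is in S, and S is closed under ·: it is a subgroup.
In fact S = ⟨9⟩.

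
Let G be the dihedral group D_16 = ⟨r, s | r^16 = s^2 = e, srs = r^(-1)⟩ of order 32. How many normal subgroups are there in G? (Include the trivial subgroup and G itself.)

G has 36 subgroups. Checking conjugation-invariance by order — order 1: 1/1 normal; order 2: 1/17 normal; order 4: 1/9 normal; order 8: 1/5 normal; order 16: 3/3 normal; order 32: 1/1 normal.
Total normal subgroups: 8.

8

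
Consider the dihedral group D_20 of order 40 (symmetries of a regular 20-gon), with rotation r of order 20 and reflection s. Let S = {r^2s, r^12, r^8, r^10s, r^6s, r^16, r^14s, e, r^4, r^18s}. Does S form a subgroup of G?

Yes

|S| = 10 divides |G| = 40, consistent with Lagrange.
S contains the identity, every element's inverse is in S, and S is closed under ·: it is a subgroup.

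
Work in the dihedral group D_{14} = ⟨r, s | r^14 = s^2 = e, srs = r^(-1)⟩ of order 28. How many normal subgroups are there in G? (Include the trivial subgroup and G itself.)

G has 28 subgroups. Checking conjugation-invariance by order — order 1: 1/1 normal; order 2: 1/15 normal; order 4: 0/7 normal; order 7: 1/1 normal; order 14: 3/3 normal; order 28: 1/1 normal.
Total normal subgroups: 7.

7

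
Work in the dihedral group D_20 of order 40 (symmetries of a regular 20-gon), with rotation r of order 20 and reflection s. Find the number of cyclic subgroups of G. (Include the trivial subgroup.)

26

Group the elements of G by the cyclic subgroup they generate; each cyclic subgroup of order d accounts for φ(d) elements.
Cyclic subgroups by order — order 1: 1; order 2: 21; order 4: 1; order 5: 1; order 10: 1; order 20: 1.
Total: 26.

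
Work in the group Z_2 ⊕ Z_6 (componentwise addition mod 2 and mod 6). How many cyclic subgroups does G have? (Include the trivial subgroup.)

8

A cyclic subgroup of order d is generated by each of its φ(d) elements of order d, so the cyclic subgroups of order d number (#elements of order d)/φ(d).
Cyclic subgroups by order — order 1: 1; order 2: 3; order 3: 1; order 6: 3.
Total: 8.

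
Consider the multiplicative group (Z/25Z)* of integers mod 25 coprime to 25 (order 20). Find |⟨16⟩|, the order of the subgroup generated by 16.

5

Compute successive powers of 16 mod 25: 16, 6, 21, 11, 1; 16^5 ≡ 1 (mod 25).
So |⟨16⟩| = 5.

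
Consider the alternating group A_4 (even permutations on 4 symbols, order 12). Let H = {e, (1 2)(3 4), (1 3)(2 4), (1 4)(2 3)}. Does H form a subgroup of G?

|H| = 4 divides |G| = 12, consistent with Lagrange.
H contains the identity, every element's inverse is in H, and H is closed under ∘: it is a subgroup.

Yes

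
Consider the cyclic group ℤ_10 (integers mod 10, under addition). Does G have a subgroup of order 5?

Yes

5 | 10. A subgroup of order 5 is {0, 2, 4, 6, 8}.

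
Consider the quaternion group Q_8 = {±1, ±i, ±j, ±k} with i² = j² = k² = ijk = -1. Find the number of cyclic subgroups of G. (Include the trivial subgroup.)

A cyclic subgroup of order d is generated by each of its φ(d) elements of order d, so the cyclic subgroups of order d number (#elements of order d)/φ(d).
Cyclic subgroups by order — order 1: 1; order 2: 1; order 4: 3.
Total: 5.

5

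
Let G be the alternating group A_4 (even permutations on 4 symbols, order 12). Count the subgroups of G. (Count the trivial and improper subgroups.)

10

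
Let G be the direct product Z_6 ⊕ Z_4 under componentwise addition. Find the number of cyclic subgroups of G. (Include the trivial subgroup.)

Group the elements of G by the cyclic subgroup they generate; each cyclic subgroup of order d accounts for φ(d) elements.
Cyclic subgroups by order — order 1: 1; order 2: 3; order 3: 1; order 4: 2; order 6: 3; order 12: 2.
Total: 12.

12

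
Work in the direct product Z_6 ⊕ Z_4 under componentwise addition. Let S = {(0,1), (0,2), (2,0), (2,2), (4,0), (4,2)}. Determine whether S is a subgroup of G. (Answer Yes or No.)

The identity (0,0) ∉ S, so S is not a subgroup.

No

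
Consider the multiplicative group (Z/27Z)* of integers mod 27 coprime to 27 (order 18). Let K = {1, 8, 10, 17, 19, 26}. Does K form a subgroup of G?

Yes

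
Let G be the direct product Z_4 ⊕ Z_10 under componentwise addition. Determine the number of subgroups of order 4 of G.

|G| = 40 and 4 | 40, so subgroups of order 4 are possible by Lagrange.
The subgroups of order 4 are: {(0,0), (0,5), (2,0), (2,5)}; {(0,0), (1,0), (2,0), (3,0)}; {(0,0), (1,5), (2,0), (3,5)}.
So G has 3 subgroups of order 4.

3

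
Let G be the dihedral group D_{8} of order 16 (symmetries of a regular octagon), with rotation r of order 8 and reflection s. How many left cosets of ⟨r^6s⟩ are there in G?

8

|⟨r^6s⟩| = 2 and |G| = 16.
By Lagrange, [G : H] = |G|/|H| = 16/2 = 8.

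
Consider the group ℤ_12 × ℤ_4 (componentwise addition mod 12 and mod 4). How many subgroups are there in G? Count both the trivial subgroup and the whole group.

|G| = 48, so by Lagrange every subgroup order divides 48. Divisors: 1, 2, 3, 4, 6, 8, 12, 16, 24, 48.
Subgroups by order — order 1: 1; order 2: 3; order 3: 1; order 4: 7; order 6: 3; order 8: 3; order 12: 7; order 16: 1; order 24: 3; order 48: 1.
Total: 1 + 3 + 1 + 7 + 3 + 3 + 7 + 1 + 3 + 1 = 30.

30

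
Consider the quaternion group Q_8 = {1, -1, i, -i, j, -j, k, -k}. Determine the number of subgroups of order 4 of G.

|G| = 8 and 4 | 8, so subgroups of order 4 are possible by Lagrange.
The subgroups of order 4 are: {1, -1, i, -i}; {1, -1, j, -j}; {1, -1, k, -k}.
So G has 3 subgroups of order 4.

3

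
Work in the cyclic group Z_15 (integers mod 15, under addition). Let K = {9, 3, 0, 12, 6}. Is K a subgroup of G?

Yes

|K| = 5 divides |G| = 15, consistent with Lagrange.
K contains the identity, every element's inverse is in K, and K is closed under +: it is a subgroup.
In fact K = ⟨3⟩.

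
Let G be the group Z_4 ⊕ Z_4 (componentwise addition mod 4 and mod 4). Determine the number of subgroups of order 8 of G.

|G| = 16 and 8 | 16, so subgroups of order 8 are possible by Lagrange.
The subgroups of order 8 are: {(0,0), (0,1), (0,2), (0,3), (2,0), (2,1), (2,2), (2,3)}; {(0,0), (0,2), (1,0), (1,2), (2,0), (2,2), (3,0), (3,2)}; {(0,0), (0,2), (1,1), (1,3), (2,0), (2,2), (3,1), (3,3)}.
So G has 3 subgroups of order 8.

3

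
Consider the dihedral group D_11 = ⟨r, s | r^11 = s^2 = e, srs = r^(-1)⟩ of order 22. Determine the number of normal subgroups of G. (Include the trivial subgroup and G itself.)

3

G has 14 subgroups. Checking conjugation-invariance by order — order 1: 1/1 normal; order 2: 0/11 normal; order 11: 1/1 normal; order 22: 1/1 normal.
Total normal subgroups: 3.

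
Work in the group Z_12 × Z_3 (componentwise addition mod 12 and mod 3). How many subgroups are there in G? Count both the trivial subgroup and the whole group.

|G| = 36, so by Lagrange every subgroup order divides 36. Divisors: 1, 2, 3, 4, 6, 9, 12, 18, 36.
Subgroups by order — order 1: 1; order 2: 1; order 3: 4; order 4: 1; order 6: 4; order 9: 1; order 12: 4; order 18: 1; order 36: 1.
Total: 1 + 1 + 4 + 1 + 4 + 1 + 4 + 1 + 1 = 18.

18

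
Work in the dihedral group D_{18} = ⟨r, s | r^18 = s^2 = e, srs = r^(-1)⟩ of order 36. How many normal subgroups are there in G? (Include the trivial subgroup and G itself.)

G has 45 subgroups. Checking conjugation-invariance by order — order 1: 1/1 normal; order 2: 1/19 normal; order 3: 1/1 normal; order 4: 0/9 normal; order 6: 1/7 normal; order 9: 1/1 normal; order 12: 0/3 normal; order 18: 3/3 normal; order 36: 1/1 normal.
Total normal subgroups: 9.

9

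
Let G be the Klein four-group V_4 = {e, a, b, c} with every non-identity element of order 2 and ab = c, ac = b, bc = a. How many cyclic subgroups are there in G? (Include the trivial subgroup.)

4

Each element a generates a cyclic subgroup ⟨a⟩; distinct elements may generate the same one (a cyclic group of order d has φ(d) generators).
Cyclic subgroups by order — order 1: 1; order 2: 3.
Total: 4.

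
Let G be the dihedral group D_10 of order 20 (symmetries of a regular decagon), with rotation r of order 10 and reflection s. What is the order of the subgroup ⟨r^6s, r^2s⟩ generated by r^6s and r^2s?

|⟨r^6s⟩| = 2 and |⟨r^2s⟩| = 2, so |H| is a multiple of lcm(2, 2) = 2 and divides |G| = 20.
Closing under the operation: H = {e, r^2, r^4, r^6, r^8, s, r^2s, r^4s, r^6s, r^8s}, so |H| = 10.

10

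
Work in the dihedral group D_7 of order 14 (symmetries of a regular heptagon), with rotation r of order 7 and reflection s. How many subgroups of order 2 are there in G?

|G| = 14 and 2 | 14, so subgroups of order 2 are possible by Lagrange.
The subgroups of order 2 are: {e, r^2s}; {e, r^3s}; {e, r^4s}; {e, r^5s}; … (7 in all).
So G has 7 subgroups of order 2.

7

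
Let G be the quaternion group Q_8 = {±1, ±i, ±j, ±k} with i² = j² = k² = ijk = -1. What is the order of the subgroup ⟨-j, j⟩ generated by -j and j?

4

|⟨-j⟩| = 4 and |⟨j⟩| = 4, so |H| is a multiple of lcm(4, 4) = 4 and divides |G| = 8.
Closing under the operation: H = {1, -1, j, -j}, so |H| = 4.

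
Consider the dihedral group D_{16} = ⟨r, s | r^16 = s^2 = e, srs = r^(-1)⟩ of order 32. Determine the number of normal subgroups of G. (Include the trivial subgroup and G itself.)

G has 36 subgroups. Checking conjugation-invariance by order — order 1: 1/1 normal; order 2: 1/17 normal; order 4: 1/9 normal; order 8: 1/5 normal; order 16: 3/3 normal; order 32: 1/1 normal.
Total normal subgroups: 8.

8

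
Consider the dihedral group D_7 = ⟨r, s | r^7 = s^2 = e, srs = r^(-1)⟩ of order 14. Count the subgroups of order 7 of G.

1

|G| = 14 and 7 | 14, so subgroups of order 7 are possible by Lagrange.
The subgroups of order 7 are: {e, r, r^2, r^3, r^4, r^5, r^6}.
So G has 1 subgroup of order 7.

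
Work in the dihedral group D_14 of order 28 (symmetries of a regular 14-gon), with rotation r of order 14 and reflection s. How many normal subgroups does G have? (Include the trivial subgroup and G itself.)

7

G has 28 subgroups. Checking conjugation-invariance by order — order 1: 1/1 normal; order 2: 1/15 normal; order 4: 0/7 normal; order 7: 1/1 normal; order 14: 3/3 normal; order 28: 1/1 normal.
Total normal subgroups: 7.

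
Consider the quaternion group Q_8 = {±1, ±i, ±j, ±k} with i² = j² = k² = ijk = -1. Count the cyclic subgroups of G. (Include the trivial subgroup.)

Each element a generates a cyclic subgroup ⟨a⟩; distinct elements may generate the same one (a cyclic group of order d has φ(d) generators).
Cyclic subgroups by order — order 1: 1; order 2: 1; order 4: 3.
Total: 5.

5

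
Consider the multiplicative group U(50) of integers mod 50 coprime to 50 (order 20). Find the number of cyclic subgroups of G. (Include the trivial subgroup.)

6

Group the elements of G by the cyclic subgroup they generate; each cyclic subgroup of order d accounts for φ(d) elements.
Cyclic subgroups by order — order 1: 1; order 2: 1; order 4: 1; order 5: 1; order 10: 1; order 20: 1.
Total: 6.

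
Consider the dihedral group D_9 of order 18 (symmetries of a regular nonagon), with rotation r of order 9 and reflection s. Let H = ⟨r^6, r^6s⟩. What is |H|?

|⟨r^6⟩| = 3 and |⟨r^6s⟩| = 2, so |H| is a multiple of lcm(3, 2) = 6 and divides |G| = 18.
Closing under the operation: H = {e, r^3, r^6, s, r^3s, r^6s}, so |H| = 6.

6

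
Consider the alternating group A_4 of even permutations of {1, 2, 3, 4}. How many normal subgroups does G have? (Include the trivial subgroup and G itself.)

3

G has 10 subgroups. Checking conjugation-invariance by order — order 1: 1/1 normal; order 2: 0/3 normal; order 3: 0/4 normal; order 4: 1/1 normal; order 12: 1/1 normal.
Total normal subgroups: 3.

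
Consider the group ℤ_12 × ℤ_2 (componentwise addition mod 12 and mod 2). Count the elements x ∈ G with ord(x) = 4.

4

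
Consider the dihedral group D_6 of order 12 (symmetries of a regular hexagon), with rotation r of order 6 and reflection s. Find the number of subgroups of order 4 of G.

3

|G| = 12 and 4 | 12, so subgroups of order 4 are possible by Lagrange.
The subgroups of order 4 are: {e, r^3, r^2s, r^5s}; {e, r^3, s, r^3s}; {e, r^3, rs, r^4s}.
So G has 3 subgroups of order 4.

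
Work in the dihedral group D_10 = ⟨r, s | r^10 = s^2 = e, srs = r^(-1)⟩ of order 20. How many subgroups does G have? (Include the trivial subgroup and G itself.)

22

|G| = 20, so by Lagrange every subgroup order divides 20. Divisors: 1, 2, 4, 5, 10, 20.
Subgroups by order — order 1: 1; order 2: 11; order 4: 5; order 5: 1; order 10: 3; order 20: 1.
Total: 1 + 11 + 5 + 1 + 3 + 1 = 22.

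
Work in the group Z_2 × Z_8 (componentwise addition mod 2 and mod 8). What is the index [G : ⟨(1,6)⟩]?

4

|⟨(1,6)⟩| = 4 and |G| = 16.
By Lagrange, [G : H] = |G|/|H| = 16/4 = 4.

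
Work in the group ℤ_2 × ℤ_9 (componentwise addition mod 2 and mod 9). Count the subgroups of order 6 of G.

|G| = 18 and 6 | 18, so subgroups of order 6 are possible by Lagrange.
The subgroups of order 6 are: {(0,0), (0,3), (0,6), (1,0), (1,3), (1,6)}.
So G has 1 subgroup of order 6.

1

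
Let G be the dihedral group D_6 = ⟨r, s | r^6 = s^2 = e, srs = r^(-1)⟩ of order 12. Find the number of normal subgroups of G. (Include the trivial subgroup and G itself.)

G has 16 subgroups. Checking conjugation-invariance by order — order 1: 1/1 normal; order 2: 1/7 normal; order 3: 1/1 normal; order 4: 0/3 normal; order 6: 3/3 normal; order 12: 1/1 normal.
Total normal subgroups: 7.

7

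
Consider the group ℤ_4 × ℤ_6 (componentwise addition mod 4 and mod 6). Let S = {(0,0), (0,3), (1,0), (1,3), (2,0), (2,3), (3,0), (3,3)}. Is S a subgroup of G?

Yes

|S| = 8 divides |G| = 24, consistent with Lagrange.
S contains the identity, every element's inverse is in S, and S is closed under +: it is a subgroup.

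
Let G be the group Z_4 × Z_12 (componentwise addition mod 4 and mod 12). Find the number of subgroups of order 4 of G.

7

|G| = 48 and 4 | 48, so subgroups of order 4 are possible by Lagrange.
The subgroups of order 4 are: {(0,0), (0,3), (0,6), (0,9)}; {(0,0), (0,6), (2,0), (2,6)}; {(0,0), (0,6), (2,3), (2,9)}; {(0,0), (1,0), (2,0), (3,0)}; … (7 in all).
So G has 7 subgroups of order 4.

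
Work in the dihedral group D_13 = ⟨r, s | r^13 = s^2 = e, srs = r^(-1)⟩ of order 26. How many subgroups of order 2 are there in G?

13

|G| = 26 and 2 | 26, so subgroups of order 2 are possible by Lagrange.
The subgroups of order 2 are: {e, r^10s}; {e, r^11s}; {e, r^12s}; {e, r^2s}; … (13 in all).
So G has 13 subgroups of order 2.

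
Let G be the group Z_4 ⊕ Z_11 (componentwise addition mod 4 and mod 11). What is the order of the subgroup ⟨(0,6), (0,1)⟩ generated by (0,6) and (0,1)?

11

|⟨(0,6)⟩| = 11 and |⟨(0,1)⟩| = 11, so |H| is a multiple of lcm(11, 11) = 11 and divides |G| = 44.
Closing under the operation: H = {(0,0), (0,1), (0,2), (0,3), (0,4), (0,5), (0,6), (0,7), (0,8), (0,9), (0,10)}, so |H| = 11.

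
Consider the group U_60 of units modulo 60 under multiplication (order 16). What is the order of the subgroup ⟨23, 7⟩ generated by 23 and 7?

|⟨23⟩| = 4 and |⟨7⟩| = 4, so |H| is a multiple of lcm(4, 4) = 4 and divides |G| = 16.
Closing under the operation: H = {1, 7, 23, 29, 41, 43, 47, 49}, so |H| = 8.

8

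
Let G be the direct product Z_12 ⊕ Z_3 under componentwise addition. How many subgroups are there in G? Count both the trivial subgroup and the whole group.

18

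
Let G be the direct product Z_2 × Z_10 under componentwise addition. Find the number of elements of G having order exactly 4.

0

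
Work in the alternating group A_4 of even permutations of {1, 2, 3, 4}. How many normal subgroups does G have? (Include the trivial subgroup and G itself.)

3

G has 10 subgroups. Checking conjugation-invariance by order — order 1: 1/1 normal; order 2: 0/3 normal; order 3: 0/4 normal; order 4: 1/1 normal; order 12: 1/1 normal.
Total normal subgroups: 3.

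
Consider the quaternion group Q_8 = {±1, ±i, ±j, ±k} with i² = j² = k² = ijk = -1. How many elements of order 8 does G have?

0

No element of G has order 8 (even though 8 | 8).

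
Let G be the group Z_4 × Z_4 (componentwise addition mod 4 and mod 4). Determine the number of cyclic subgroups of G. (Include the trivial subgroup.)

10

Each element a generates a cyclic subgroup ⟨a⟩; distinct elements may generate the same one (a cyclic group of order d has φ(d) generators).
Cyclic subgroups by order — order 1: 1; order 2: 3; order 4: 6.
Total: 10.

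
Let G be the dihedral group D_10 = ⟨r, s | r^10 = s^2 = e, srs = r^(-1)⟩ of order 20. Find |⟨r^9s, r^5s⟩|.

10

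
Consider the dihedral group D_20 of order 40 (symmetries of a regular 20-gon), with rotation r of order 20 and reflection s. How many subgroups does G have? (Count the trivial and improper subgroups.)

|G| = 40, so by Lagrange every subgroup order divides 40. Divisors: 1, 2, 4, 5, 8, 10, 20, 40.
Subgroups by order — order 1: 1; order 2: 21; order 4: 11; order 5: 1; order 8: 5; order 10: 5; order 20: 3; order 40: 1.
Total: 1 + 21 + 11 + 1 + 5 + 5 + 3 + 1 = 48.

48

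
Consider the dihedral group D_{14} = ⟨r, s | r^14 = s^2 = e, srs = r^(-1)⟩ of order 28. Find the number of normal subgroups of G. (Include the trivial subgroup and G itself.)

7

G has 28 subgroups. Checking conjugation-invariance by order — order 1: 1/1 normal; order 2: 1/15 normal; order 4: 0/7 normal; order 7: 1/1 normal; order 14: 3/3 normal; order 28: 1/1 normal.
Total normal subgroups: 7.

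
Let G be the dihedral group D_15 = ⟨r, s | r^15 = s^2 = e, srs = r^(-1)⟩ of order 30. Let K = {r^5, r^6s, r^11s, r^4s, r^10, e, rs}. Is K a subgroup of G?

No

|K| = 7 does not divide |G| = 30, so by Lagrange K is not a subgroup.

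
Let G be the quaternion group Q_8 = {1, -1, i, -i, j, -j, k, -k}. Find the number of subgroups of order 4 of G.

|G| = 8 and 4 | 8, so subgroups of order 4 are possible by Lagrange.
The subgroups of order 4 are: {1, -1, i, -i}; {1, -1, j, -j}; {1, -1, k, -k}.
So G has 3 subgroups of order 4.

3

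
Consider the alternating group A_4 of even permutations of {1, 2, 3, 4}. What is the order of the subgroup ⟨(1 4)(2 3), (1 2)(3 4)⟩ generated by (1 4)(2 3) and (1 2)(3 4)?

|⟨(1 4)(2 3)⟩| = 2 and |⟨(1 2)(3 4)⟩| = 2, so |H| is a multiple of lcm(2, 2) = 2 and divides |G| = 12.
Closing under the operation: H = {e, (1 2)(3 4), (1 3)(2 4), (1 4)(2 3)}, so |H| = 4.

4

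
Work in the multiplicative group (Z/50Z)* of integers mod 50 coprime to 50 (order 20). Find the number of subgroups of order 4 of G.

|G| = 20 and 4 | 20, so subgroups of order 4 are possible by Lagrange.
The subgroups of order 4 are: {1, 7, 43, 49}.
So G has 1 subgroup of order 4.

1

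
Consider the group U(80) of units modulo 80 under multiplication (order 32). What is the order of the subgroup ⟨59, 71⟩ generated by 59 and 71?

|⟨59⟩| = 4 and |⟨71⟩| = 2, so |H| is a multiple of lcm(4, 2) = 4 and divides |G| = 32.
Closing under the operation: H = {1, 19, 29, 31, 41, 59, 69, 71}, so |H| = 8.

8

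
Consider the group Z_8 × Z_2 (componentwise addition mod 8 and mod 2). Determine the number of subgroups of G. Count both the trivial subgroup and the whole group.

11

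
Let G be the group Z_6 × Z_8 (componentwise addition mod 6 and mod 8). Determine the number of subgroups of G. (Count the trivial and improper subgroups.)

|G| = 48, so by Lagrange every subgroup order divides 48. Divisors: 1, 2, 3, 4, 6, 8, 12, 16, 24, 48.
Subgroups by order — order 1: 1; order 2: 3; order 3: 1; order 4: 3; order 6: 3; order 8: 3; order 12: 3; order 16: 1; order 24: 3; order 48: 1.
Total: 1 + 3 + 1 + 3 + 3 + 3 + 3 + 1 + 3 + 1 = 22.

22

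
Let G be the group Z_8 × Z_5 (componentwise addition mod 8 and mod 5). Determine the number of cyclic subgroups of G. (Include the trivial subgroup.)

8

Each element a generates a cyclic subgroup ⟨a⟩; distinct elements may generate the same one (a cyclic group of order d has φ(d) generators).
Cyclic subgroups by order — order 1: 1; order 2: 1; order 4: 1; order 5: 1; order 8: 1; order 10: 1; order 20: 1; order 40: 1.
Total: 8.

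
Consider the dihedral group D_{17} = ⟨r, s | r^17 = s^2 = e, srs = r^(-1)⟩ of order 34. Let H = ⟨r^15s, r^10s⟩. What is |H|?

34

|⟨r^15s⟩| = 2 and |⟨r^10s⟩| = 2, so |H| is a multiple of lcm(2, 2) = 2 and divides |G| = 34.
Closing {r^15s, r^10s} under the group operation gives all of G, so |H| = 34.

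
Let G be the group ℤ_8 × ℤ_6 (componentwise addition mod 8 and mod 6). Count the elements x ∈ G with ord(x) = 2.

3

An element (a,b) has order lcm(ord(a), ord(b)); count pairs with lcm equal to 2.
Enumerating gives 3 such elements.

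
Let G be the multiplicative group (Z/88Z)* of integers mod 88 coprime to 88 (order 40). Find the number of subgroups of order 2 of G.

|G| = 40 and 2 | 40, so subgroups of order 2 are possible by Lagrange.
The subgroups of order 2 are: {1, 21}; {1, 23}; {1, 43}; {1, 45}; … (7 in all).
So G has 7 subgroups of order 2.

7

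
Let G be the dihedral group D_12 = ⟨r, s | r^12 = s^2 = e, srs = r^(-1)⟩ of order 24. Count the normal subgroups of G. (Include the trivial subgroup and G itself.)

9

G has 34 subgroups. Checking conjugation-invariance by order — order 1: 1/1 normal; order 2: 1/13 normal; order 3: 1/1 normal; order 4: 1/7 normal; order 6: 1/5 normal; order 8: 0/3 normal; order 12: 3/3 normal; order 24: 1/1 normal.
Total normal subgroups: 9.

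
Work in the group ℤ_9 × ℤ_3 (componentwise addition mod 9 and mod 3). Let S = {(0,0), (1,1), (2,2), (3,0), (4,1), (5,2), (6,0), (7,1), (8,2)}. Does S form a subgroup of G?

|S| = 9 divides |G| = 27, consistent with Lagrange.
S contains the identity, every element's inverse is in S, and S is closed under +: it is a subgroup.
In fact S = ⟨(7,1)⟩.

Yes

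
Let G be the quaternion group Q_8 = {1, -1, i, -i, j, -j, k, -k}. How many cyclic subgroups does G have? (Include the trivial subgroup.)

5

Group the elements of G by the cyclic subgroup they generate; each cyclic subgroup of order d accounts for φ(d) elements.
Cyclic subgroups by order — order 1: 1; order 2: 1; order 4: 3.
Total: 5.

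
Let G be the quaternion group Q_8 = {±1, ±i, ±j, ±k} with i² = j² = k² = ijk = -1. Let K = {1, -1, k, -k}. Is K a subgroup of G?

Yes

|K| = 4 divides |G| = 8, consistent with Lagrange.
K contains the identity, every element's inverse is in K, and K is closed under ·: it is a subgroup.
In fact K = ⟨-k⟩.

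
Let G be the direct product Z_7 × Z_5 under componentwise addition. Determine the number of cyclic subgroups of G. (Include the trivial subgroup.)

A cyclic subgroup of order d is generated by each of its φ(d) elements of order d, so the cyclic subgroups of order d number (#elements of order d)/φ(d).
Cyclic subgroups by order — order 1: 1; order 5: 1; order 7: 1; order 35: 1.
Total: 4.

4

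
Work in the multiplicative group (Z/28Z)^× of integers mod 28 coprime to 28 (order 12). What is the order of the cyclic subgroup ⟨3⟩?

6

Compute successive powers of 3 mod 28: 3, 9, 27, 25, 19, 1; 3^6 ≡ 1 (mod 28).
So |⟨3⟩| = 6.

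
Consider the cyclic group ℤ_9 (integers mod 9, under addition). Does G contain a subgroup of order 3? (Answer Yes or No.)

3 | 9. A subgroup of order 3 is {0, 3, 6}.

Yes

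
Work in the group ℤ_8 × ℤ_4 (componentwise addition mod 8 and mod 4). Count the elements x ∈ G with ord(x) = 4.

An element (a,b) has order lcm(ord(a), ord(b)); count pairs with lcm equal to 4.
Enumerating gives 12 such elements.

12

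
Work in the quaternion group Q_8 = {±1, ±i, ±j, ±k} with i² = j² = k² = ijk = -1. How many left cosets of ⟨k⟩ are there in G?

|⟨k⟩| = 4 and |G| = 8.
By Lagrange, [G : H] = |G|/|H| = 8/4 = 2.

2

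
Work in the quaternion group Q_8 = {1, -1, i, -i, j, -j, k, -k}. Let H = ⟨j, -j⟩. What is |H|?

|⟨j⟩| = 4 and |⟨-j⟩| = 4, so |H| is a multiple of lcm(4, 4) = 4 and divides |G| = 8.
Closing under the operation: H = {1, -1, j, -j}, so |H| = 4.

4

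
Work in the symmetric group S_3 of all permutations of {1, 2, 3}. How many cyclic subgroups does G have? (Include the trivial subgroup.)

5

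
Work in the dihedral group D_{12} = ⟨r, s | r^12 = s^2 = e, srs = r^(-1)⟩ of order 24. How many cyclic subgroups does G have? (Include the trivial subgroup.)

18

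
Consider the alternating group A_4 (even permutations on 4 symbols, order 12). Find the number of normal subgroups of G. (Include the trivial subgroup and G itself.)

G has 10 subgroups. Checking conjugation-invariance by order — order 1: 1/1 normal; order 2: 0/3 normal; order 3: 0/4 normal; order 4: 1/1 normal; order 12: 1/1 normal.
Total normal subgroups: 3.

3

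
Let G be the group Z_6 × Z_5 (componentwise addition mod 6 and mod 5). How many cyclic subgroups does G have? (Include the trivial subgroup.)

8

Group the elements of G by the cyclic subgroup they generate; each cyclic subgroup of order d accounts for φ(d) elements.
Cyclic subgroups by order — order 1: 1; order 2: 1; order 3: 1; order 5: 1; order 6: 1; order 10: 1; order 15: 1; order 30: 1.
Total: 8.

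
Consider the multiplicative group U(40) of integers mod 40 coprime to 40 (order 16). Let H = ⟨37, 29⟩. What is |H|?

8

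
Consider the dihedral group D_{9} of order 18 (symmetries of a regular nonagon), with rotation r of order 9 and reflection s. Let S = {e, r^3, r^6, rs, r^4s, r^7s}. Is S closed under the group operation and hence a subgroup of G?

Yes

|S| = 6 divides |G| = 18, consistent with Lagrange.
S contains the identity, every element's inverse is in S, and S is closed under ·: it is a subgroup.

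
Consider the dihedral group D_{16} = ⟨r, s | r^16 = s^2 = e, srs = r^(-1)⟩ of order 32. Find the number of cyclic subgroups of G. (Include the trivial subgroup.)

Group the elements of G by the cyclic subgroup they generate; each cyclic subgroup of order d accounts for φ(d) elements.
Cyclic subgroups by order — order 1: 1; order 2: 17; order 4: 1; order 8: 1; order 16: 1.
Total: 21.

21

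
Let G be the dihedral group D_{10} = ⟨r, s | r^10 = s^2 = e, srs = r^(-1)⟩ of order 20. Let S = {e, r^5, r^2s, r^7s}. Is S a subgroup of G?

Yes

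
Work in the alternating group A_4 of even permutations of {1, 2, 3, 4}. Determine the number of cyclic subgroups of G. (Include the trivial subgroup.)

Group the elements of G by the cyclic subgroup they generate; each cyclic subgroup of order d accounts for φ(d) elements.
Cyclic subgroups by order — order 1: 1; order 2: 3; order 3: 4.
Total: 8.

8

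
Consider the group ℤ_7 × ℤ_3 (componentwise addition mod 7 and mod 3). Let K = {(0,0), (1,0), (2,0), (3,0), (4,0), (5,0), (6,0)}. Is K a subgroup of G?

Yes

|K| = 7 divides |G| = 21, consistent with Lagrange.
K contains the identity, every element's inverse is in K, and K is closed under +: it is a subgroup.
In fact K = ⟨(4,0)⟩.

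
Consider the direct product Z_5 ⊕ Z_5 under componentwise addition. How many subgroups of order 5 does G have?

6

|G| = 25 and 5 | 25, so subgroups of order 5 are possible by Lagrange.
The subgroups of order 5 are: {(0,0), (0,1), (0,2), (0,3), (0,4)}; {(0,0), (1,0), (2,0), (3,0), (4,0)}; {(0,0), (1,1), (2,2), (3,3), (4,4)}; {(0,0), (1,2), (2,4), (3,1), (4,3)}; … (6 in all).
So G has 6 subgroups of order 5.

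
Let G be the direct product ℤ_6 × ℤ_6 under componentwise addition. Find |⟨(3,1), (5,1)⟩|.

|⟨(3,1)⟩| = 6 and |⟨(5,1)⟩| = 6, so |H| is a multiple of lcm(6, 6) = 6 and divides |G| = 36.
Closing under the operation: H = {(0,0), (0,2), (0,4), (1,1), (1,3), (1,5), (2,0), (2,2), (2,4), (3,1), (3,3), (3,5), (4,0), (4,2), (4,4), (5,1), (5,3), (5,5)}, so |H| = 18.

18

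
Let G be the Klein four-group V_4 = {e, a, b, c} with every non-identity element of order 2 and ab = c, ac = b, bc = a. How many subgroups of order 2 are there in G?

3

|G| = 4 and 2 | 4, so subgroups of order 2 are possible by Lagrange.
The subgroups of order 2 are: {e, a}; {e, b}; {e, c}.
So G has 3 subgroups of order 2.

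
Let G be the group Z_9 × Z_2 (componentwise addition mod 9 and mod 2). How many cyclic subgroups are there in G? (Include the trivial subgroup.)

Each element a generates a cyclic subgroup ⟨a⟩; distinct elements may generate the same one (a cyclic group of order d has φ(d) generators).
Cyclic subgroups by order — order 1: 1; order 2: 1; order 3: 1; order 6: 1; order 9: 1; order 18: 1.
Total: 6.

6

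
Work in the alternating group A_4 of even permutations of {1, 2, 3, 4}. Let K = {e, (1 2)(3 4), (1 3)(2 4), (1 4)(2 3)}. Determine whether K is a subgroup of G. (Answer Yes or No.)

Yes

|K| = 4 divides |G| = 12, consistent with Lagrange.
K contains the identity, every element's inverse is in K, and K is closed under ∘: it is a subgroup.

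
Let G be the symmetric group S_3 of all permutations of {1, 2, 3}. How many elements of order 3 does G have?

The elements of order 3 are: (1 2 3), (1 3 2).
That's 2.

2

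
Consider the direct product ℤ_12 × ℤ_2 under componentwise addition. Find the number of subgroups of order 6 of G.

|G| = 24 and 6 | 24, so subgroups of order 6 are possible by Lagrange.
The subgroups of order 6 are: {(0,0), (0,1), (4,0), (4,1), (8,0), (8,1)}; {(0,0), (2,0), (4,0), (6,0), (8,0), (10,0)}; {(0,0), (2,1), (4,0), (6,1), (8,0), (10,1)}.
So G has 3 subgroups of order 6.

3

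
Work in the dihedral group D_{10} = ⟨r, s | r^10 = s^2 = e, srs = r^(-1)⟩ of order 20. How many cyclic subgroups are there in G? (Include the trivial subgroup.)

14

Group the elements of G by the cyclic subgroup they generate; each cyclic subgroup of order d accounts for φ(d) elements.
Cyclic subgroups by order — order 1: 1; order 2: 11; order 5: 1; order 10: 1.
Total: 14.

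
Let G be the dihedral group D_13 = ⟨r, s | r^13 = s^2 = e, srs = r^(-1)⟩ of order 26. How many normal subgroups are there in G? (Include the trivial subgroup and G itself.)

3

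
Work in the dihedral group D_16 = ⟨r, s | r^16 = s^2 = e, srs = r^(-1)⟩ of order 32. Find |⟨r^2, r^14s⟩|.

16

|⟨r^2⟩| = 8 and |⟨r^14s⟩| = 2, so |H| is a multiple of lcm(8, 2) = 8 and divides |G| = 32.
Closing under the operation: H = {e, r^2, r^4, r^6, r^8, r^10, r^12, r^14, s, r^2s, r^4s, r^6s, r^8s, r^10s, r^12s, r^14s}, so |H| = 16.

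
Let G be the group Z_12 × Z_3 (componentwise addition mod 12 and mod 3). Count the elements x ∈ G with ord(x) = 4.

2

An element (a,b) has order lcm(ord(a), ord(b)); count pairs with lcm equal to 4.
Enumerating gives 2 such elements.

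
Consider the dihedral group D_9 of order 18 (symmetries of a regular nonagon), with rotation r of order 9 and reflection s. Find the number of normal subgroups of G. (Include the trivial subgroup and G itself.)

4

G has 16 subgroups. Checking conjugation-invariance by order — order 1: 1/1 normal; order 2: 0/9 normal; order 3: 1/1 normal; order 6: 0/3 normal; order 9: 1/1 normal; order 18: 1/1 normal.
Total normal subgroups: 4.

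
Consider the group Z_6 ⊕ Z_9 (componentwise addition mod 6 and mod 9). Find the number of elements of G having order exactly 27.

0

An element (a,b) has order lcm(ord(a), ord(b)); count pairs with lcm equal to 27.
Enumerating gives 0 such elements.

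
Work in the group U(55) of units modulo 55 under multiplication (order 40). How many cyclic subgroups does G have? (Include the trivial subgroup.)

A cyclic subgroup of order d is generated by each of its φ(d) elements of order d, so the cyclic subgroups of order d number (#elements of order d)/φ(d).
Cyclic subgroups by order — order 1: 1; order 2: 3; order 4: 2; order 5: 1; order 10: 3; order 20: 2.
Total: 12.

12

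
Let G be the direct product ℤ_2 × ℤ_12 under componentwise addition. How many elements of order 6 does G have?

6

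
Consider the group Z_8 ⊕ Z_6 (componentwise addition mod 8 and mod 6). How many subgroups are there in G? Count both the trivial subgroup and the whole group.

22

|G| = 48, so by Lagrange every subgroup order divides 48. Divisors: 1, 2, 3, 4, 6, 8, 12, 16, 24, 48.
Subgroups by order — order 1: 1; order 2: 3; order 3: 1; order 4: 3; order 6: 3; order 8: 3; order 12: 3; order 16: 1; order 24: 3; order 48: 1.
Total: 1 + 3 + 1 + 3 + 3 + 3 + 3 + 1 + 3 + 1 = 22.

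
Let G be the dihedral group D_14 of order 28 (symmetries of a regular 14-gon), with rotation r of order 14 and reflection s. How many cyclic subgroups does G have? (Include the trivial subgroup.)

18

Each element a generates a cyclic subgroup ⟨a⟩; distinct elements may generate the same one (a cyclic group of order d has φ(d) generators).
Cyclic subgroups by order — order 1: 1; order 2: 15; order 7: 1; order 14: 1.
Total: 18.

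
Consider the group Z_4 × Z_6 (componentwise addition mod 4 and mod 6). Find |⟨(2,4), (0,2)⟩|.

|⟨(2,4)⟩| = 6 and |⟨(0,2)⟩| = 3, so |H| is a multiple of lcm(6, 3) = 6 and divides |G| = 24.
Closing under the operation: H = {(0,0), (0,2), (0,4), (2,0), (2,2), (2,4)}, so |H| = 6.

6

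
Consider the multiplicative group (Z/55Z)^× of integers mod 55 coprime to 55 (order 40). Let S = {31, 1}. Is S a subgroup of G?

31 ∈ S but its inverse 16 ∉ S, so S is not a subgroup.

No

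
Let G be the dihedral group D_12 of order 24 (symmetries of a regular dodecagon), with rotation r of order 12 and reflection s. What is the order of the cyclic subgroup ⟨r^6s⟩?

Computing powers of r^6s: the smallest k with (r^6s)^k = e is k = 2.

2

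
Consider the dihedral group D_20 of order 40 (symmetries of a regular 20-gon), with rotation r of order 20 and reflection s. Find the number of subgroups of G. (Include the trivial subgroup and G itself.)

48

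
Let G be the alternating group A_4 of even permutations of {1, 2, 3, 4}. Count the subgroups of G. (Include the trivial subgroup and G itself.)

10

|G| = 12, so by Lagrange every subgroup order divides 12. Divisors: 1, 2, 3, 4, 6, 12.
Subgroups by order — order 1: 1; order 2: 3; order 3: 4; order 4: 1; order 6: 0; order 12: 1.
Total: 1 + 3 + 4 + 1 + 0 + 1 = 10.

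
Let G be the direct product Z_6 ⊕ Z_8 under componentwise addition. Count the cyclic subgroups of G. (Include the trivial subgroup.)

16

Group the elements of G by the cyclic subgroup they generate; each cyclic subgroup of order d accounts for φ(d) elements.
Cyclic subgroups by order — order 1: 1; order 2: 3; order 3: 1; order 4: 2; order 6: 3; order 8: 2; order 12: 2; order 24: 2.
Total: 16.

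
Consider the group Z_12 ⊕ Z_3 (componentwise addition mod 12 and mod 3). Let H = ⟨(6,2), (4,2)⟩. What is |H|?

|⟨(6,2)⟩| = 6 and |⟨(4,2)⟩| = 3, so |H| is a multiple of lcm(6, 3) = 6 and divides |G| = 36.
Closing under the operation: H = {(0,0), (0,1), (0,2), (2,0), (2,1), (2,2), (4,0), (4,1), (4,2), (6,0), (6,1), (6,2), (8,0), (8,1), (8,2), (10,0), (10,1), (10,2)}, so |H| = 18.

18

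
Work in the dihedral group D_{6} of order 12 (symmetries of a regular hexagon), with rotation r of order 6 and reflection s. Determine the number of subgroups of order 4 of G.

3

|G| = 12 and 4 | 12, so subgroups of order 4 are possible by Lagrange.
The subgroups of order 4 are: {e, r^3, r^2s, r^5s}; {e, r^3, s, r^3s}; {e, r^3, rs, r^4s}.
So G has 3 subgroups of order 4.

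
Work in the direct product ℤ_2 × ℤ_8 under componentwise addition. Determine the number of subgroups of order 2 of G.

|G| = 16 and 2 | 16, so subgroups of order 2 are possible by Lagrange.
The subgroups of order 2 are: {(0,0), (0,4)}; {(0,0), (1,0)}; {(0,0), (1,4)}.
So G has 3 subgroups of order 2.

3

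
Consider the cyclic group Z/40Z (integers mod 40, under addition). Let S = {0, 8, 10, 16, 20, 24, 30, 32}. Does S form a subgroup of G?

Closure fails: 32 + 10 = 2 ∉ S. So S is not a subgroup.

No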